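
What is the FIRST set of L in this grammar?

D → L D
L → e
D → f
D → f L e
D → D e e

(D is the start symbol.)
{ 'e' }

To compute FIRST(L), examine every production with L on the left-hand side, reading each right-hand side left to right until a non-nullable symbol is reached.

From L → e:
  - e is a terminal: add 'e' and stop

Collecting: FIRST(L) = { 'e' }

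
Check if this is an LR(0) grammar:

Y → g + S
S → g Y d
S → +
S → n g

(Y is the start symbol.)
Yes, the grammar is LR(0)

Augment with Y' → Y and build the canonical LR(0) collection (I0 = CLOSURE({[Y' → . Y]}), then GOTO on every symbol after a dot until no new states appear). It has 11 states:
  I0: { [Y → . g + S], [Y' → . Y] }  — shift
  I1: { [Y' → Y .] }  — accept
  I2: { [Y → g . + S] }  — shift
  I3: { [S → . +], [S → . g Y d], [S → . n g], [Y → g + . S] }  — shift
  I4: { [S → + .] }  — reduce
  I5: { [Y → g + S .] }  — reduce
  I6: { [S → g . Y d], [Y → . g + S] }  — shift
  I7: { [S → n . g] }  — shift
  I8: { [S → n g .] }  — reduce
  I9: { [S → g Y . d] }  — shift
  I10: { [S → g Y d .] }  — reduce

Every state is either a pure shift/goto state or contains exactly one complete item and nothing to shift — no conflicts. The grammar is LR(0).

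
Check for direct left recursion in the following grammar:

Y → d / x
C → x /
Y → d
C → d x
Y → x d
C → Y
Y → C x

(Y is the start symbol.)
No direct left recursion

Y → d / x: starts with d
C → x /: starts with x
Y → d: starts with d
C → d x: starts with d
Y → x d: starts with x
C → Y: starts with Y
Y → C x: starts with C

No direct left recursion found.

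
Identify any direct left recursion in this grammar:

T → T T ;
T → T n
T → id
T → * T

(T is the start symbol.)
Yes, T is left-recursive

Direct left recursion occurs when N → N α for some non-terminal N (the right-hand side begins with the left-hand side itself).

T → T T ;: LEFT RECURSIVE (starts with T)
T → T n: LEFT RECURSIVE (starts with T)
T → id: starts with id
T → * T: starts with '*'

The grammar has direct left recursion on: T.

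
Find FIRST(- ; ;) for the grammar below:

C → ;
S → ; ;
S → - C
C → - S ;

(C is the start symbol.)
To compute FIRST(- ; ;), process the symbols left to right:
Symbol - is a terminal. Add '-' and stop.
FIRST(- ; ;) = { '-' }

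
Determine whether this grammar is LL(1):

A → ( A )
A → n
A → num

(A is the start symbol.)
A grammar is LL(1) if for each non-terminal N with multiple productions, the predict sets of those productions are pairwise disjoint, where PREDICT(N → α) = (FIRST(α) \ {ε}) ∪ (FOLLOW(N) if α ⇒* ε).

For A:
  PREDICT(A → '(' A ')') = { '(' }
  PREDICT(A → n) = { 'n' }
  PREDICT(A → num) = { 'num' }

All predict sets are disjoint. The grammar IS LL(1).

Answer: Yes, the grammar is LL(1).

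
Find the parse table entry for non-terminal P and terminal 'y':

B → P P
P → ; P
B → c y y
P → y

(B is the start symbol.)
To find M[P, 'y'], we find productions for P where 'y' is in the predict set (PREDICT(N → α) = (FIRST(α) \ {ε}) ∪ (FOLLOW(N) if α ⇒* ε)).

P → ; P: PREDICT = { ';' }
P → y: PREDICT = { 'y' }
  'y' is in predict set, so this production goes in M[P, 'y']

M[P, 'y'] = P → y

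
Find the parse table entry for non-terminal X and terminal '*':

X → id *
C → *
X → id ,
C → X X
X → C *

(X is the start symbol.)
To find M[X, '*'], we find productions for X where '*' is in the predict set (PREDICT(N → α) = (FIRST(α) \ {ε}) ∪ (FOLLOW(N) if α ⇒* ε)).

Relevant sets:
  FIRST(C) = { '*', 'id' }

X → id *: PREDICT = { 'id' }
X → id ,: PREDICT = { 'id' }
X → C *: PREDICT = { '*', 'id' }
  '*' is in predict set, so this production goes in M[X, '*']

M[X, '*'] = X → C *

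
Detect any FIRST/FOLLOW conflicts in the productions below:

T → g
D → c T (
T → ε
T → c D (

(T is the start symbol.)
Nullable non-terminals: T.

T: nullable alternative(s) T → ε; FOLLOW(T) = { $, '(' }
  T → g: FIRST \ {ε} = { 'g' } — disjoint from FOLLOW(T)
  T → ε: FIRST \ {ε} = { } — this is the only nullable alternative, skip
  T → c D (: FIRST \ {ε} = { 'c' } — disjoint from FOLLOW(T)

D has no nullable alternative, so no FIRST/FOLLOW check is needed there.

No FIRST/FOLLOW conflicts found.

Answer: No FIRST/FOLLOW conflicts.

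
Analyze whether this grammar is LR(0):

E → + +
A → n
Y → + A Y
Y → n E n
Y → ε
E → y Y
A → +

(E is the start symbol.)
Augment with E' → E and build the canonical LR(0) collection (I0 = CLOSURE({[E' → . E]}), then GOTO on every symbol after a dot until no new states appear). It has 14 states:
  I0: { [E → . + +], [E → . y Y], [E' → . E] }  — shift
  I1: { [E → + . +] }  — shift
  I2: { [E' → E .] }  — accept
  I3: { [E → y . Y], [Y → . + A Y], [Y → . n E n], [Y → .] }  — shift, reduce
  I4: { [A → . +], [A → . n], [Y → + . A Y] }  — shift
  I5: { [E → y Y .] }  — reduce
  I6: { [E → . + +], [E → . y Y], [Y → n . E n] }  — shift
  I7: { [Y → n E . n] }  — shift
  I8: { [Y → n E n .] }  — reduce
  I9: { [A → + .] }  — reduce
  I10: { [Y → + A . Y], [Y → . + A Y], [Y → . n E n], [Y → .] }  — shift, reduce
  I11: { [A → n .] }  — reduce
  I12: { [Y → + A Y .] }  — reduce
  I13: { [E → + + .] }  — reduce

Conflict in state I3:
  Shift-reduce conflict between [Y → .] and [Y → . + A Y]
So the grammar is NOT LR(0).

Answer: No. Shift-reduce conflict between [Y → .] and [Y → . + A Y]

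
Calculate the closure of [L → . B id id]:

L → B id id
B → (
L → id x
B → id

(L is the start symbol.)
{ [B → . (], [B → . id], [L → . B id id] }

To compute CLOSURE, for each item [A → α.Bβ] where B is a non-terminal, add [B → .γ] for all productions B → γ; repeat for the newly added items until nothing changes.

Start with: [L → . B id id]
  [L → . B id id] has the dot before B: add [B → . (], [B → . id]
No further items can be added.

CLOSURE = { [B → . (], [B → . id], [L → . B id id] }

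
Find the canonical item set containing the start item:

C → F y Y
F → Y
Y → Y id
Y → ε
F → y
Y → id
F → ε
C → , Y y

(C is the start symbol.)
{ [C → . , Y y], [C → . F y Y], [C' → . C], [F → . Y], [F → . y], [F → .], [Y → . Y id], [Y → . id], [Y → .] }

First, augment the grammar with C' → C
I₀ = CLOSURE({ [C' → . C] }):
  [C' → . C] has the dot before C: add [C → . F y Y], [C → . , Y y]
  [C → . F y Y] has the dot before F: add [F → . Y], [F → . y], [F → .]
  [F → . Y] has the dot before Y: add [Y → . Y id], [Y → .], [Y → . id]
No further items can be added.

I₀ = { [C → . , Y y], [C → . F y Y], [C' → . C], [F → . Y], [F → . y], [F → .], [Y → . Y id], [Y → . id], [Y → .] }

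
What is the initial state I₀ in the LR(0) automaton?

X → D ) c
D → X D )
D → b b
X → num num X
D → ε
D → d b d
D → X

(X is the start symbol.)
{ [D → . X D )], [D → . X], [D → . b b], [D → . d b d], [D → .], [X → . D ) c], [X → . num num X], [X' → . X] }

First, augment the grammar with X' → X
I₀ = CLOSURE({ [X' → . X] }):
  [X' → . X] has the dot before X: add [X → . D ) c], [X → . num num X]
  [X → . D ) c] has the dot before D: add [D → . X D )], [D → . b b], [D → .], [D → . d b d], [D → . X]
No further items can be added.

I₀ = { [D → . X D )], [D → . X], [D → . b b], [D → . d b d], [D → .], [X → . D ) c], [X → . num num X], [X' → . X] }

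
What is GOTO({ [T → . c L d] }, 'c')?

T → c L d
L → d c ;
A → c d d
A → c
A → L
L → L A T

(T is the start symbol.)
GOTO(I, 'c') = CLOSURE({ [A → αX.β] : [A → α.Xβ] ∈ I, X = 'c' })

Items with dot before 'c', with the dot advanced:
  [T → . c L d] → [T → c . L d]
Closure of the advanced items:
  [T → c . L d] has the dot before L: add [L → . d c ;], [L → . L A T]

GOTO = { [L → . L A T], [L → . d c ;], [T → c . L d] }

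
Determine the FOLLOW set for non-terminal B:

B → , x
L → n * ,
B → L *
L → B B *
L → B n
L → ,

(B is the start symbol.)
B is the start symbol, so $ ∈ FOLLOW(B).
In L → B B *: B is followed by B '*', add FIRST(B '*') \ {ε} = { ',', 'n' }
In L → B B *: B is followed by '*', add FIRST('*') \ {ε} = { '*' }
In L → B n: B is followed by n, add FIRST(n) \ {ε} = { 'n' }

Taking the union: FOLLOW(B) = { $, '*', ',', 'n' }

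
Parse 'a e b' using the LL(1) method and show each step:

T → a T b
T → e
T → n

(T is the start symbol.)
LL(1) parsing maintains a stack (initially the start symbol over $) and the input. At each step: if the stack top is a terminal, match it against the current input token; if it is a non-terminal N, replace it with the RHS of M[N, lookahead] (the unique production whose predict set contains the lookahead).

Stack is shown with the top on the left.

Stack    Input    Action
------------------------
T $      a e b $  output T → a T b
a T b $  a e b $  match 'a'
T b $    e b $    output T → e
e b $    e b $    match 'e'
b $      b $      match 'b'
$        $        accept

The string is accepted.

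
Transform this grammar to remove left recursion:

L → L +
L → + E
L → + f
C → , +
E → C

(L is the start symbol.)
L → + E L'
L → + f L'
L' → + L'
L' → ε
C → , +
E → C

L is directly left-recursive. The standard transformation for
  A → A α₁ | ... | A α_m | β₁ | ... | β_n
is
  A  → β₁ A' | ... | β_n A'
  A' → α₁ A' | ... | α_m A' | ε

L → + E becomes L → + E L'
L → + f becomes L → + f L'
L → L + becomes L' → + L'
Add L' → ε

Productions for other non-terminals are unchanged:
  C → , +
  E → C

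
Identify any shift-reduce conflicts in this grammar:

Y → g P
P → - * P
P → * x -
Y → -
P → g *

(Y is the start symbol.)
A shift-reduce conflict occurs when an LR(0) state has both:
  - a complete (reduce) item [A → α .] (dot at the end), and
  - a shift item [B → β . c γ] (dot before a terminal).

Augment with Y' → Y and build the canonical LR(0) collection (I0 = CLOSURE({[Y' → . Y]}), then GOTO on every symbol after a dot until no new states appear). It has 13 states:
  I0: { [Y → . -], [Y → . g P], [Y' → . Y] }  — shift
  I1: { [Y → - .] }  — reduce
  I2: { [Y' → Y .] }  — accept
  I3: { [P → . * x -], [P → . - * P], [P → . g *], [Y → g . P] }  — shift
  I4: { [P → * . x -] }  — shift
  I5: { [P → - . * P] }  — shift
  I6: { [Y → g P .] }  — reduce
  I7: { [P → g . *] }  — shift
  I8: { [P → g * .] }  — reduce
  I9: { [P → - * . P], [P → . * x -], [P → . - * P], [P → . g *] }  — shift
  I10: { [P → - * P .] }  — reduce
  I11: { [P → * x . -] }  — shift
  I12: { [P → * x - .] }  — reduce

No state contains both a complete item and a shift item.

Answer: No shift-reduce conflicts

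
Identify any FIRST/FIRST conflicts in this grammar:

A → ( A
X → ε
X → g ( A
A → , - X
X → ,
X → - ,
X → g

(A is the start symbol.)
Productions for A:
  A → ( A: FIRST = { '(' }
  A → , - X: FIRST = { ',' }
Productions for X:
  X → ε: FIRST = { ε }
  X → g ( A: FIRST = { 'g' }
  X → ,: FIRST = { ',' }
  X → - ,: FIRST = { '-' }
  X → g: FIRST = { 'g' }

Conflict for X: X → g ( A and X → g
  Overlap: { 'g' }

Answer: Yes. X → g '(' A / X → g on { 'g' }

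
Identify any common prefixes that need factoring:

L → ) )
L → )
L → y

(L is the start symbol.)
Left-factoring is needed when two productions for the same non-terminal
share a common prefix on the right-hand side.

Productions for L:
  L → ) )
  L → )
  L → y

Found common prefix ')' in productions for L

Answer: Yes, L has productions with common prefix ')'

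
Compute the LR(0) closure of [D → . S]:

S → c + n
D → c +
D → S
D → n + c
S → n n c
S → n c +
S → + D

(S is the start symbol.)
To compute CLOSURE, for each item [A → α.Bβ] where B is a non-terminal, add [B → .γ] for all productions B → γ; repeat for the newly added items until nothing changes.

Start with: [D → . S]
  [D → . S] has the dot before S: add [S → . c + n], [S → . n n c], [S → . n c +], [S → . + D]
No further items can be added.

CLOSURE = { [D → . S], [S → . + D], [S → . c + n], [S → . n c +], [S → . n n c] }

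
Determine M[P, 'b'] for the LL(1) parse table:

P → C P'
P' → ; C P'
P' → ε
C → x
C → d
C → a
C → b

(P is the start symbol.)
P → C P'

To find M[P, 'b'], we find productions for P where 'b' is in the predict set (PREDICT(N → α) = (FIRST(α) \ {ε}) ∪ (FOLLOW(N) if α ⇒* ε)).

Relevant sets:
  FIRST(C) = { 'a', 'b', 'd', 'x' }

P → C P': PREDICT = { 'a', 'b', 'd', 'x' }
  'b' is in predict set, so this production goes in M[P, 'b']

M[P, 'b'] = P → C P'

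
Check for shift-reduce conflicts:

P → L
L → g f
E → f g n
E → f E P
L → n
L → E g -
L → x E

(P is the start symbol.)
No shift-reduce conflicts

A shift-reduce conflict occurs when an LR(0) state has both:
  - a complete (reduce) item [A → α .] (dot at the end), and
  - a shift item [B → β . c γ] (dot before a terminal).

Augment with P' → P and build the canonical LR(0) collection (I0 = CLOSURE({[P' → . P]}), then GOTO on every symbol after a dot until no new states appear). It has 16 states:
  I0: { [E → . f E P], [E → . f g n], [L → . E g -], [L → . g f], [L → . n], [L → . x E], [P → . L], [P' → . P] }  — shift
  I1: { [L → E . g -] }  — shift
  I2: { [P → L .] }  — reduce
  I3: { [P' → P .] }  — accept
  I4: { [E → . f E P], [E → . f g n], [E → f . E P], [E → f . g n] }  — shift
  I5: { [L → g . f] }  — shift
  I6: { [L → n .] }  — reduce
  I7: { [E → . f E P], [E → . f g n], [L → x . E] }  — shift
  I8: { [L → x E .] }  — reduce
  I9: { [L → g f .] }  — reduce
  I10: { [E → . f E P], [E → . f g n], [E → f E . P], [L → . E g -], [L → . g f], [L → . n], [L → . x E], [P → . L] }  — shift
  I11: { [E → f g . n] }  — shift
  I12: { [E → f g n .] }  — reduce
  I13: { [E → f E P .] }  — reduce
  I14: { [L → E g . -] }  — shift
  I15: { [L → E g - .] }  — reduce

No state contains both a complete item and a shift item.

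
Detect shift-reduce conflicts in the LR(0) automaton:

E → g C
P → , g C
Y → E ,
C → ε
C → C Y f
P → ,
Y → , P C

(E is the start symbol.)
A shift-reduce conflict occurs when an LR(0) state has both:
  - a complete (reduce) item [A → α .] (dot at the end), and
  - a shift item [B → β . c γ] (dot before a terminal).

Augment with E' → E and build the canonical LR(0) collection (I0 = CLOSURE({[E' → . E]}), then GOTO on every symbol after a dot until no new states appear). It has 14 states:
  I0: { [E → . g C], [E' → . E] }  — shift
  I1: { [E' → E .] }  — accept
  I2: { [C → . C Y f], [C → .], [E → g . C] }  — reduce
  I3: { [C → C . Y f], [E → . g C], [E → g C .], [Y → . , P C], [Y → . E ,] }  — shift, reduce
  I4: { [P → . , g C], [P → . ,], [Y → , . P C] }  — shift
  I5: { [Y → E . ,] }  — shift
  I6: { [C → C Y . f] }  — shift
  I7: { [C → C Y f .] }  — reduce
  I8: { [Y → E , .] }  — reduce
  I9: { [P → , . g C], [P → , .] }  — shift, reduce
  I10: { [C → . C Y f], [C → .], [Y → , P . C] }  — reduce
  I11: { [C → C . Y f], [E → . g C], [Y → , P C .], [Y → . , P C], [Y → . E ,] }  — shift, reduce
  I12: { [C → . C Y f], [C → .], [P → , g . C] }  — reduce
  I13: { [C → C . Y f], [E → . g C], [P → , g C .], [Y → . , P C], [Y → . E ,] }  — shift, reduce

I3 contains reduce item [E → g C .] and shift items [E → . g C], [Y → . , P C] — shift-reduce conflict.
I9 contains reduce item [P → , .] and shift item [P → , . g C] — shift-reduce conflict.
I11 contains reduce item [Y → , P C .] and shift items [E → . g C], [Y → . , P C] — shift-reduce conflict.
I13 contains reduce item [P → , g C .] and shift items [E → . g C], [Y → . , P C] — shift-reduce conflict.

Answer: Yes — I3: [E → g C .] vs [E → . g C]; I9: [P → , .] vs [P → , . g C]; I11: [Y → , P C .] vs [E → . g C]; I13: [P → , g C .] vs [E → . g C]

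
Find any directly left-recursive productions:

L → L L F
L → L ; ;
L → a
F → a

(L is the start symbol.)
L → L L F: LEFT RECURSIVE (starts with L)
L → L ; ;: LEFT RECURSIVE (starts with L)
L → a: starts with a
F → a: starts with a

The grammar has direct left recursion on: L.

Answer: Yes, L is left-recursive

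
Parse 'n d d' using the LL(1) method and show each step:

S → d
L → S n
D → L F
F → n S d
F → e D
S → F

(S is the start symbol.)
LL(1) parsing maintains a stack (initially the start symbol over $) and the input. At each step: if the stack top is a terminal, match it against the current input token; if it is a non-terminal N, replace it with the RHS of M[N, lookahead] (the unique production whose predict set contains the lookahead).

Stack is shown with the top on the left.

Stack    Input    Action
------------------------
S $      n d d $  output S → F
F $      n d d $  output F → n S d
n S d $  n d d $  match 'n'
S d $    d d $    output S → d
d d $    d d $    match 'd'
d $      d $      match 'd'
$        $        accept

The string is accepted.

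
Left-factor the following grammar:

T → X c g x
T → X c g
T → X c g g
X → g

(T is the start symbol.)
Left-factoring transforms A → αβ₁ | αβ₂ into A → αA' and A' → β₁ | β₂
(α is the longest common prefix among the alternatives). Repeat until
no nonterminal has two alternatives with a common prefix.

Round 1: T has alternatives sharing prefix 'X c g'. Introduce T': T → X c g T'
  Add: T' → x
  Add: T' → ε
  Add: T' → g

No remaining common prefixes — done.

Resulting grammar:
T → X c g T'
T' → x
T' → ε
T' → g
X → g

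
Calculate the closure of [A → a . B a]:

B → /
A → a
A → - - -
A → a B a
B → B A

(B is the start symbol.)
{ [A → a . B a], [B → . /], [B → . B A] }

To compute CLOSURE, for each item [A → α.Bβ] where B is a non-terminal, add [B → .γ] for all productions B → γ; repeat for the newly added items until nothing changes.

Start with: [A → a . B a]
  [A → a . B a] has the dot before B: add [B → . /], [B → . B A]
No further items can be added.

CLOSURE = { [A → a . B a], [B → . /], [B → . B A] }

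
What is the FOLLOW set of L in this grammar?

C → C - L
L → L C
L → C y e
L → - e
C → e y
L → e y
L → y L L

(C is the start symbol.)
{ $, '-', 'e', 'y' }

To compute FOLLOW(L), find every occurrence of L on a right-hand side N → α L β: add FIRST(β) \ {ε}, and if β is empty or nullable also add FOLLOW(N). Iterate to a fixed point.

In C → C - L: L is at the end, add FOLLOW(C)
In L → L C: L is followed by C, add FIRST(C) \ {ε} = { 'e' }
In L → y L L: L is followed by L, add FIRST(L) \ {ε} = { '-', 'e', 'y' }
In L → y L L: L is at the end; this adds FOLLOW(L) to itself — nothing new

The FOLLOW sets referred to above (computed the same way, to a fixed point):
  FOLLOW(C) = { $, '-', 'e', 'y' }

Taking the union: FOLLOW(L) = { $, '-', 'e', 'y' }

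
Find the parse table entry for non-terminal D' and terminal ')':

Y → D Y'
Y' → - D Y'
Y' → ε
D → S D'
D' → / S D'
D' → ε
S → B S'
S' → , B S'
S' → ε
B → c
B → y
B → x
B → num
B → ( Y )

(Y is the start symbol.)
D' → ε

To find M[D', ')'], we find productions for D' where ')' is in the predict set (PREDICT(N → α) = (FIRST(α) \ {ε}) ∪ (FOLLOW(N) if α ⇒* ε)).

Relevant sets:
  FOLLOW(D') = { $, ')', '-' }

D' → / S D': PREDICT = { '/' }
D' → ε: PREDICT = { $, ')', '-' }
  ')' is in predict set, so this production goes in M[D', ')']

M[D', ')'] = D' → ε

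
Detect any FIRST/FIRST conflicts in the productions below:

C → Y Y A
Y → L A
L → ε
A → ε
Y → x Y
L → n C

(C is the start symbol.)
FIRST sets of the non-terminals at (or reachable through a nullable prefix from) the front of some alternative:
  FIRST(L) = { 'n', ε }
  FIRST(A) = { ε }

Productions for Y:
  Y → L A: FIRST = { 'n', ε }
  Y → x Y: FIRST = { 'x' }
Productions for L:
  L → ε: FIRST = { ε }
  L → n C: FIRST = { 'n' }
C, A have only one production, so no FIRST/FIRST conflict is possible there.

All alternatives of each non-terminal have pairwise disjoint FIRST sets.

Answer: No FIRST/FIRST conflicts.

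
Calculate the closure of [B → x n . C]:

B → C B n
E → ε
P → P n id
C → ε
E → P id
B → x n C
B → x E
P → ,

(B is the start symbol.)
{ [B → x n . C], [C → .] }

To compute CLOSURE, for each item [A → α.Bβ] where B is a non-terminal, add [B → .γ] for all productions B → γ; repeat for the newly added items until nothing changes.

Start with: [B → x n . C]
  [B → x n . C] has the dot before C: add [C → .]
No further items can be added.

CLOSURE = { [B → x n . C], [C → .] }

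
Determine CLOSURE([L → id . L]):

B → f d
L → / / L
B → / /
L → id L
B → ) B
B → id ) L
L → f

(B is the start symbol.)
Start with: [L → id . L]
  [L → id . L] has the dot before L: add [L → . / / L], [L → . id L], [L → . f]
No further items can be added.

CLOSURE = { [L → . / / L], [L → . f], [L → . id L], [L → id . L] }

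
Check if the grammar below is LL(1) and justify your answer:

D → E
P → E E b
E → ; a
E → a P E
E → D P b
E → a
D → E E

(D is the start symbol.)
No. Predict set conflict for D: { ';', 'a' }

Relevant sets:
  FIRST(E) = { ';', 'a' }
  FIRST(D) = { ';', 'a' }

For D:
  PREDICT(D → E) = { ';', 'a' }
  PREDICT(D → E E) = { ';', 'a' }
For E:
  PREDICT(E → ';' a) = { ';' }
  PREDICT(E → a P E) = { 'a' }
  PREDICT(E → D P b) = { ';', 'a' }
  PREDICT(E → a) = { 'a' }
P has a single production, so nothing to check there.

Conflict found: Predict set conflict for D: { ';', 'a' }
The grammar is NOT LL(1).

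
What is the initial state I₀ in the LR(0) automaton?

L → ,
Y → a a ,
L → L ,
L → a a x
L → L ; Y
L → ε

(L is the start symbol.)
{ [L → . ,], [L → . L ,], [L → . L ; Y], [L → . a a x], [L → .], [L' → . L] }

First, augment the grammar with L' → L
I₀ = CLOSURE({ [L' → . L] }):
  [L' → . L] has the dot before L: add [L → . ,], [L → . L ,], [L → . a a x], [L → . L ; Y], [L → .]
No further items can be added.

I₀ = { [L → . ,], [L → . L ,], [L → . L ; Y], [L → . a a x], [L → .], [L' → . L] }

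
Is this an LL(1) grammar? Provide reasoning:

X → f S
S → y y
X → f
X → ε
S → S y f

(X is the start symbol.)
No. Predict set conflict for X: { 'f' }

A grammar is LL(1) if for each non-terminal N with multiple productions, the predict sets of those productions are pairwise disjoint, where PREDICT(N → α) = (FIRST(α) \ {ε}) ∪ (FOLLOW(N) if α ⇒* ε).

Relevant sets:
  FIRST(S) = { 'y' }
  FOLLOW(X) = { $ }

For X:
  PREDICT(X → f S) = { 'f' }
  PREDICT(X → f) = { 'f' }
  PREDICT(X → ε) = { $ }
For S:
  PREDICT(S → y y) = { 'y' }
  PREDICT(S → S y f) = { 'y' }

Conflict found: Predict set conflict for X: { 'f' }
The grammar is NOT LL(1).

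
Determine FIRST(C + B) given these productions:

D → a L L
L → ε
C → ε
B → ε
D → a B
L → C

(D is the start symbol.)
{ '+' }

FIRST sets of the non-terminals involved (from the grammar, by fixed-point iteration):
  FIRST(C) = { ε }

To compute FIRST(C + B), process the symbols left to right:
Symbol C is a non-terminal. Add FIRST(C) \ {ε} = { }
C is nullable (ε ∈ FIRST(C)), continue to the next symbol.
Symbol + is a terminal. Add '+' and stop.
FIRST(C + B) = { '+' }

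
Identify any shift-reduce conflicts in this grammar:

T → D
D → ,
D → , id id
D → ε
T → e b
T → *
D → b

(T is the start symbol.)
Yes — I0: [D → .] vs [D → . ,]; I2: [D → , .] vs [D → , . id id]

A shift-reduce conflict occurs when an LR(0) state has both:
  - a complete (reduce) item [A → α .] (dot at the end), and
  - a shift item [B → β . c γ] (dot before a terminal).

Augment with T' → T and build the canonical LR(0) collection (I0 = CLOSURE({[T' → . T]}), then GOTO on every symbol after a dot until no new states appear). It has 10 states:
  I0: { [D → . , id id], [D → . ,], [D → . b], [D → .], [T → . *], [T → . D], [T → . e b], [T' → . T] }  — shift, reduce
  I1: { [T → * .] }  — reduce
  I2: { [D → , . id id], [D → , .] }  — shift, reduce
  I3: { [T → D .] }  — reduce
  I4: { [T' → T .] }  — accept
  I5: { [D → b .] }  — reduce
  I6: { [T → e . b] }  — shift
  I7: { [T → e b .] }  — reduce
  I8: { [D → , id . id] }  — shift
  I9: { [D → , id id .] }  — reduce

I0 contains reduce item [D → .] and shift items [D → . ,], [D → . , id id], [D → . b], [T → . *], [T → . e b] — shift-reduce conflict.
I2 contains reduce item [D → , .] and shift item [D → , . id id] — shift-reduce conflict.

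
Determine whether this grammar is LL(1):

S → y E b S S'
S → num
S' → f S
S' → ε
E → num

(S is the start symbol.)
No. Predict set conflict for S': { 'f' }

Relevant sets:
  FOLLOW(S') = { $, 'f' }

For S:
  PREDICT(S → y E b S S') = { 'y' }
  PREDICT(S → num) = { 'num' }
For S':
  PREDICT(S' → f S) = { 'f' }
  PREDICT(S' → ε) = { $, 'f' }
E has a single production, so nothing to check there.

Conflict found: Predict set conflict for S': { 'f' }
The grammar is NOT LL(1).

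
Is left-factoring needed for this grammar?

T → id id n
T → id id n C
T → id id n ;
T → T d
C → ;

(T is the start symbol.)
Yes, T has productions with common prefix 'id id n'

Left-factoring is needed when two productions for the same non-terminal
share a common prefix on the right-hand side.

Productions for T:
  T → id id n
  T → id id n C
  T → id id n ;
  T → T d

Found common prefix 'id id n' in productions for T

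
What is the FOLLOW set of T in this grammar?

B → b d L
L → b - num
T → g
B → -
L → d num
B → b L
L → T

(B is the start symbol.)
{ $ }

In L → T: T is at the end, add FOLLOW(L)

The FOLLOW sets referred to above (computed the same way, to a fixed point):
  FOLLOW(L) = { $ }

Taking the union: FOLLOW(T) = { $ }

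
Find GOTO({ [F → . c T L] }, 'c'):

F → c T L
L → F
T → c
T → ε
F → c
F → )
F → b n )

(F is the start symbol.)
GOTO(I, 'c') = CLOSURE({ [A → αX.β] : [A → α.Xβ] ∈ I, X = 'c' })

Items with dot before 'c', with the dot advanced:
  [F → . c T L] → [F → c . T L]
Closure of the advanced items:
  [F → c . T L] has the dot before T: add [T → . c], [T → .]

GOTO = { [F → c . T L], [T → . c], [T → .] }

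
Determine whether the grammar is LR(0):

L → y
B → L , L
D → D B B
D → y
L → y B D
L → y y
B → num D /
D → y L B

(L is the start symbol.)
No. Shift-reduce conflict between [L → y .] and [B → . num D /]

Augment with L' → L and build the canonical LR(0) collection (I0 = CLOSURE({[L' → . L]}), then GOTO on every symbol after a dot until no new states appear). It has 17 states:
  I0: { [L → . y B D], [L → . y y], [L → . y], [L' → . L] }  — shift
  I1: { [L' → L .] }  — accept
  I2: { [B → . L , L], [B → . num D /], [L → . y B D], [L → . y y], [L → . y], [L → y . B D], [L → y . y], [L → y .] }  — shift, reduce
  I3: { [D → . D B B], [D → . y L B], [D → . y], [L → y B . D] }  — shift
  I4: { [B → L . , L] }  — shift
  I5: { [B → num . D /], [D → . D B B], [D → . y L B], [D → . y] }  — shift
  I6: { [B → . L , L], [B → . num D /], [L → . y B D], [L → . y y], [L → . y], [L → y . B D], [L → y . y], [L → y .], [L → y y .] }  — shift, 2 reduces
  I7: { [B → . L , L], [B → . num D /], [B → num D . /], [D → D . B B], [L → . y B D], [L → . y y], [L → . y] }  — shift
  I8: { [D → y . L B], [D → y .], [L → . y B D], [L → . y y], [L → . y] }  — shift, reduce
  I9: { [B → . L , L], [B → . num D /], [D → y L . B], [L → . y B D], [L → . y y], [L → . y] }  — shift
  I10: { [D → y L B .] }  — reduce
  I11: { [B → num D / .] }  — reduce
  I12: { [B → . L , L], [B → . num D /], [D → D B . B], [L → . y B D], [L → . y y], [L → . y] }  — shift
  I13: { [D → D B B .] }  — reduce
  I14: { [B → L , . L], [L → . y B D], [L → . y y], [L → . y] }  — shift
  I15: { [B → L , L .] }  — reduce
  I16: { [B → . L , L], [B → . num D /], [D → D . B B], [L → . y B D], [L → . y y], [L → . y], [L → y B D .] }  — shift, reduce

Conflict in state I2:
  Shift-reduce conflict between [L → y .] and [B → . num D /]
So the grammar is NOT LR(0).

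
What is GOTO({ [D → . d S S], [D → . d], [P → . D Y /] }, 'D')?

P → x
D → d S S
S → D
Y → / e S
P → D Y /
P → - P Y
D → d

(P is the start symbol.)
GOTO(I, 'D') = CLOSURE({ [A → αX.β] : [A → α.Xβ] ∈ I, X = 'D' })

Items with dot before 'D', with the dot advanced:
  [P → . D Y /] → [P → D . Y /]
Closure of the advanced items:
  [P → D . Y /] has the dot before Y: add [Y → . / e S]

GOTO = { [P → D . Y /], [Y → . / e S] }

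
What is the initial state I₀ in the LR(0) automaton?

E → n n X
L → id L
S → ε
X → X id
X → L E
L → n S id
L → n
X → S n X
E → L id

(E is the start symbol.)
{ [E → . L id], [E → . n n X], [E' → . E], [L → . id L], [L → . n S id], [L → . n] }

First, augment the grammar with E' → E
I₀ = CLOSURE({ [E' → . E] }):
  [E' → . E] has the dot before E: add [E → . n n X], [E → . L id]
  [E → . L id] has the dot before L: add [L → . id L], [L → . n S id], [L → . n]
No further items can be added.

I₀ = { [E → . L id], [E → . n n X], [E' → . E], [L → . id L], [L → . n S id], [L → . n] }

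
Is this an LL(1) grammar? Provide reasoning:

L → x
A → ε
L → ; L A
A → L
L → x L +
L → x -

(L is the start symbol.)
No. Predict set conflict for L: { 'x' }

A grammar is LL(1) if for each non-terminal N with multiple productions, the predict sets of those productions are pairwise disjoint, where PREDICT(N → α) = (FIRST(α) \ {ε}) ∪ (FOLLOW(N) if α ⇒* ε).

Relevant sets:
  FIRST(L) = { ';', 'x' }
  FOLLOW(A) = { $, '+', ';', 'x' }

For L:
  PREDICT(L → x) = { 'x' }
  PREDICT(L → ';' L A) = { ';' }
  PREDICT(L → x L '+') = { 'x' }
  PREDICT(L → x '-') = { 'x' }
For A:
  PREDICT(A → ε) = { $, '+', ';', 'x' }
  PREDICT(A → L) = { ';', 'x' }

Conflict found: Predict set conflict for L: { 'x' }
The grammar is NOT LL(1).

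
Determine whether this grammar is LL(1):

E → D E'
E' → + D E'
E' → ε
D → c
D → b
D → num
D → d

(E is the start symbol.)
Relevant sets:
  FOLLOW(E') = { $ }

For E':
  PREDICT(E' → '+' D E') = { '+' }
  PREDICT(E' → ε) = { $ }
For D:
  PREDICT(D → c) = { 'c' }
  PREDICT(D → b) = { 'b' }
  PREDICT(D → num) = { 'num' }
  PREDICT(D → d) = { 'd' }
E has a single production, so nothing to check there.

All predict sets are disjoint. The grammar IS LL(1).

Answer: Yes, the grammar is LL(1).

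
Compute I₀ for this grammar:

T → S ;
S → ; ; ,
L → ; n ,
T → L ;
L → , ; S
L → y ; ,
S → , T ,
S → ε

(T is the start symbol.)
{ [L → . , ; S], [L → . ; n ,], [L → . y ; ,], [S → . , T ,], [S → . ; ; ,], [S → .], [T → . L ;], [T → . S ;], [T' → . T] }

First, augment the grammar with T' → T
I₀ = CLOSURE({ [T' → . T] }):
  [T' → . T] has the dot before T: add [T → . S ;], [T → . L ;]
  [T → . S ;] has the dot before S: add [S → . ; ; ,], [S → . , T ,], [S → .]
  [T → . L ;] has the dot before L: add [L → . ; n ,], [L → . , ; S], [L → . y ; ,]
No further items can be added.

I₀ = { [L → . , ; S], [L → . ; n ,], [L → . y ; ,], [S → . , T ,], [S → . ; ; ,], [S → .], [T → . L ;], [T → . S ;], [T' → . T] }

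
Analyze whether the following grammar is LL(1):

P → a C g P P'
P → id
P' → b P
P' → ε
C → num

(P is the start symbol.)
No. Predict set conflict for P': { 'b' }

A grammar is LL(1) if for each non-terminal N with multiple productions, the predict sets of those productions are pairwise disjoint, where PREDICT(N → α) = (FIRST(α) \ {ε}) ∪ (FOLLOW(N) if α ⇒* ε).

Relevant sets:
  FOLLOW(P') = { $, 'b' }

For P:
  PREDICT(P → a C g P P') = { 'a' }
  PREDICT(P → id) = { 'id' }
For P':
  PREDICT(P' → b P) = { 'b' }
  PREDICT(P' → ε) = { $, 'b' }
C has a single production, so nothing to check there.

Conflict found: Predict set conflict for P': { 'b' }
The grammar is NOT LL(1).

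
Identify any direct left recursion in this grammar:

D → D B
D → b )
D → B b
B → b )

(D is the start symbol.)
D → D B: LEFT RECURSIVE (starts with D)
D → b ): starts with b
D → B b: starts with B
B → b ): starts with b

The grammar has direct left recursion on: D.

Answer: Yes, D is left-recursive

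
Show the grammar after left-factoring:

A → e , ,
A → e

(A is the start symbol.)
A → e A'
A' → , ,
A' → ε

Left-factoring transforms A → αβ₁ | αβ₂ into A → αA' and A' → β₁ | β₂
(α is the longest common prefix among the alternatives). Repeat until
no nonterminal has two alternatives with a common prefix.

Round 1: A has alternatives sharing prefix 'e'. Introduce A': A → e A'
  Add: A' → , ,
  Add: A' → ε

No remaining common prefixes — done.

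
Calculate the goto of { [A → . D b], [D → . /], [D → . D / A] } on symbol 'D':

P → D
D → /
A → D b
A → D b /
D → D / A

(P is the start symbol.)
{ [A → D . b], [D → D . / A] }

GOTO(I, 'D') = CLOSURE({ [A → αX.β] : [A → α.Xβ] ∈ I, X = 'D' })

Items with dot before 'D', with the dot advanced:
  [A → . D b] → [A → D . b]
  [D → . D / A] → [D → D . / A]
Closure adds nothing (no advanced item has the dot before a non-terminal).

GOTO = { [A → D . b], [D → D . / A] }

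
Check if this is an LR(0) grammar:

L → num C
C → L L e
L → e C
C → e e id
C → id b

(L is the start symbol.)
Augment with L' → L and build the canonical LR(0) collection (I0 = CLOSURE({[L' → . L]}), then GOTO on every symbol after a dot until no new states appear). It has 14 states:
  I0: { [L → . e C], [L → . num C], [L' → . L] }  — shift
  I1: { [L' → L .] }  — accept
  I2: { [C → . L L e], [C → . e e id], [C → . id b], [L → . e C], [L → . num C], [L → e . C] }  — shift
  I3: { [C → . L L e], [C → . e e id], [C → . id b], [L → . e C], [L → . num C], [L → num . C] }  — shift
  I4: { [L → num C .] }  — reduce
  I5: { [C → L . L e], [L → . e C], [L → . num C] }  — shift
  I6: { [C → . L L e], [C → . e e id], [C → . id b], [C → e . e id], [L → . e C], [L → . num C], [L → e . C] }  — shift
  I7: { [C → id . b] }  — shift
  I8: { [C → id b .] }  — reduce
  I9: { [L → e C .] }  — reduce
  I10: { [C → . L L e], [C → . e e id], [C → . id b], [C → e . e id], [C → e e . id], [L → . e C], [L → . num C], [L → e . C] }  — shift
  I11: { [C → e e id .], [C → id . b] }  — shift, reduce
  I12: { [C → L L . e] }  — shift
  I13: { [C → L L e .] }  — reduce

Conflict in state I11:
  Shift-reduce conflict between [C → e e id .] and [C → id . b]
So the grammar is NOT LR(0).

Answer: No. Shift-reduce conflict between [C → e e id .] and [C → id . b]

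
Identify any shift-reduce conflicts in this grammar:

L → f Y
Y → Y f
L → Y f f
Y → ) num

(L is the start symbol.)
Yes — I5: [L → f Y .] vs [Y → Y . f]; I7: [Y → Y f .] vs [L → Y f . f]

Augment with L' → L and build the canonical LR(0) collection (I0 = CLOSURE({[L' → . L]}), then GOTO on every symbol after a dot until no new states appear). It has 10 states:
  I0: { [L → . Y f f], [L → . f Y], [L' → . L], [Y → . ) num], [Y → . Y f] }  — shift
  I1: { [Y → ) . num] }  — shift
  I2: { [L' → L .] }  — accept
  I3: { [L → Y . f f], [Y → Y . f] }  — shift
  I4: { [L → f . Y], [Y → . ) num], [Y → . Y f] }  — shift
  I5: { [L → f Y .], [Y → Y . f] }  — shift, reduce
  I6: { [Y → Y f .] }  — reduce
  I7: { [L → Y f . f], [Y → Y f .] }  — shift, reduce
  I8: { [L → Y f f .] }  — reduce
  I9: { [Y → ) num .] }  — reduce

I5 contains reduce item [L → f Y .] and shift item [Y → Y . f] — shift-reduce conflict.
I7 contains reduce item [Y → Y f .] and shift item [L → Y f . f] — shift-reduce conflict.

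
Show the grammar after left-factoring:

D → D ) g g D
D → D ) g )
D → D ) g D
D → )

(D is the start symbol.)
D → D ) g D'
D' → g D
D' → )
D' → D
D → )

Left-factoring transforms A → αβ₁ | αβ₂ into A → αA' and A' → β₁ | β₂
(α is the longest common prefix among the alternatives). Repeat until
no nonterminal has two alternatives with a common prefix.

Round 1: D has alternatives sharing prefix 'D ) g'. Introduce D': D → D ) g D'
  Add: D' → g D
  Add: D' → )
  Add: D' → D

No remaining common prefixes — done.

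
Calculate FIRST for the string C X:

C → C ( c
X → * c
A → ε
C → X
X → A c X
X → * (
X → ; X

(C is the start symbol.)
FIRST sets of the non-terminals involved (from the grammar, by fixed-point iteration):
  FIRST(C) = { '*', ';', 'c' }

To compute FIRST(C X), process the symbols left to right:
Symbol C is a non-terminal. Add FIRST(C) \ {ε} = { '*', ';', 'c' }
C is not nullable (ε ∉ FIRST(C)), so stop here.
FIRST(C X) = { '*', ';', 'c' }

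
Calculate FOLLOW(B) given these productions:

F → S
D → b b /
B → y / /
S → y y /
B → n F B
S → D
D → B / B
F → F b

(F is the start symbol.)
{ $, '/', 'b', 'n', 'y' }

To compute FOLLOW(B), find every occurrence of B on a right-hand side N → α B β: add FIRST(β) \ {ε}, and if β is empty or nullable also add FOLLOW(N). Iterate to a fixed point.

In B → n F B: B is at the end; this adds FOLLOW(B) to itself — nothing new
In D → B / B: B is followed by '/' B, add FIRST('/' B) \ {ε} = { '/' }
In D → B / B: B is at the end, add FOLLOW(D)

The FOLLOW sets referred to above (computed the same way, to a fixed point):
  FOLLOW(D) = { $, 'b', 'n', 'y' }

Taking the union: FOLLOW(B) = { $, '/', 'b', 'n', 'y' }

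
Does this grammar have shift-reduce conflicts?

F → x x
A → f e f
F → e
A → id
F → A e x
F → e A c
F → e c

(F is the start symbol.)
Yes — I3: [F → e .] vs [A → . f e f]

Augment with F' → F and build the canonical LR(0) collection (I0 = CLOSURE({[F' → . F]}), then GOTO on every symbol after a dot until no new states appear). It has 15 states:
  I0: { [A → . f e f], [A → . id], [F → . A e x], [F → . e A c], [F → . e c], [F → . e], [F → . x x], [F' → . F] }  — shift
  I1: { [F → A . e x] }  — shift
  I2: { [F' → F .] }  — accept
  I3: { [A → . f e f], [A → . id], [F → e . A c], [F → e . c], [F → e .] }  — shift, reduce
  I4: { [A → f . e f] }  — shift
  I5: { [A → id .] }  — reduce
  I6: { [F → x . x] }  — shift
  I7: { [F → x x .] }  — reduce
  I8: { [A → f e . f] }  — shift
  I9: { [A → f e f .] }  — reduce
  I10: { [F → e A . c] }  — shift
  I11: { [F → e c .] }  — reduce
  I12: { [F → e A c .] }  — reduce
  I13: { [F → A e . x] }  — shift
  I14: { [F → A e x .] }  — reduce

I3 contains reduce item [F → e .] and shift items [A → . f e f], [A → . id], [F → e . c] — shift-reduce conflict.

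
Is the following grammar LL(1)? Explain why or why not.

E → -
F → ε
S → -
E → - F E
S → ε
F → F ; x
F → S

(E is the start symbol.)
A grammar is LL(1) if for each non-terminal N with multiple productions, the predict sets of those productions are pairwise disjoint, where PREDICT(N → α) = (FIRST(α) \ {ε}) ∪ (FOLLOW(N) if α ⇒* ε).

Relevant sets:
  FIRST(F) = { '-', ';', ε }
  FIRST(S) = { '-', ε }
  FOLLOW(F) = { '-', ';' }
  FOLLOW(S) = { '-', ';' }

For E:
  PREDICT(E → '-') = { '-' }
  PREDICT(E → '-' F E) = { '-' }
For F:
  PREDICT(F → ε) = { '-', ';' }
  PREDICT(F → F ';' x) = { '-', ';' }
  PREDICT(F → S) = { '-', ';' }
For S:
  PREDICT(S → '-') = { '-' }
  PREDICT(S → ε) = { '-', ';' }

Conflict found: Predict set conflict for E: { '-' }
The grammar is NOT LL(1).

Answer: No. Predict set conflict for E: { '-' }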